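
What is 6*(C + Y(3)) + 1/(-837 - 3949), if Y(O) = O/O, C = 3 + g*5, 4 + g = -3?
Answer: -890197/4786 ≈ -186.00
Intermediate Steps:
g = -7 (g = -4 - 3 = -7)
C = -32 (C = 3 - 7*5 = 3 - 35 = -32)
Y(O) = 1
6*(C + Y(3)) + 1/(-837 - 3949) = 6*(-32 + 1) + 1/(-837 - 3949) = 6*(-31) + 1/(-4786) = -186 - 1/4786 = -890197/4786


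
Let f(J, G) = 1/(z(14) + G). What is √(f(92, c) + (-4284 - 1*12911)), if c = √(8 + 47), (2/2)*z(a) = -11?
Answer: √(-189146 + 17195*√55)/√(11 - √55) ≈ 131.13*I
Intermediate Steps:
z(a) = -11
c = √55 ≈ 7.4162
f(J, G) = 1/(-11 + G)
√(f(92, c) + (-4284 - 1*12911)) = √(1/(-11 + √55) + (-4284 - 1*12911)) = √(1/(-11 + √55) + (-4284 - 12911)) = √(1/(-11 + √55) - 17195) = √(-17195 + 1/(-11 + √55))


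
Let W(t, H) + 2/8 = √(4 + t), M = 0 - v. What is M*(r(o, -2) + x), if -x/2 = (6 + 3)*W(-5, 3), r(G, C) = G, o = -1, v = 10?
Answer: -35 + 180*I ≈ -35.0 + 180.0*I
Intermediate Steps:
M = -10 (M = 0 - 1*10 = 0 - 10 = -10)
W(t, H) = -¼ + √(4 + t)
x = 9/2 - 18*I (x = -2*(6 + 3)*(-¼ + √(4 - 5)) = -18*(-¼ + √(-1)) = -18*(-¼ + I) = -2*(-9/4 + 9*I) = 9/2 - 18*I ≈ 4.5 - 18.0*I)
M*(r(o, -2) + x) = -10*(-1 + (9/2 - 18*I)) = -10*(7/2 - 18*I) = -35 + 180*I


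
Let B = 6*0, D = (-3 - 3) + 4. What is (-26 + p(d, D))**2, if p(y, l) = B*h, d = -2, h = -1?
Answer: 676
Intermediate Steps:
D = -2 (D = -6 + 4 = -2)
B = 0
p(y, l) = 0 (p(y, l) = 0*(-1) = 0)
(-26 + p(d, D))**2 = (-26 + 0)**2 = (-26)**2 = 676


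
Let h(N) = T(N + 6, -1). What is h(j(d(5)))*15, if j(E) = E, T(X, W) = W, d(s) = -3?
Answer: -15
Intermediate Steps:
h(N) = -1
h(j(d(5)))*15 = -1*15 = -15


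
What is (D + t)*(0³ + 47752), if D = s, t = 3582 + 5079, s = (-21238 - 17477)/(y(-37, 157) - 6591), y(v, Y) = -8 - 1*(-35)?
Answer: 226382359274/547 ≈ 4.1386e+8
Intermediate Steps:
y(v, Y) = 27 (y(v, Y) = -8 + 35 = 27)
s = 12905/2188 (s = (-21238 - 17477)/(27 - 6591) = -38715/(-6564) = -38715*(-1/6564) = 12905/2188 ≈ 5.8981)
t = 8661
D = 12905/2188 ≈ 5.8981
(D + t)*(0³ + 47752) = (12905/2188 + 8661)*(0³ + 47752) = 18963173*(0 + 47752)/2188 = (18963173/2188)*47752 = 226382359274/547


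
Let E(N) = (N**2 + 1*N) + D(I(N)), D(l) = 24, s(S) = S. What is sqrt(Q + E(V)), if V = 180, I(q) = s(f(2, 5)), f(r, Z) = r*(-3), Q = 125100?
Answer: 2*sqrt(39426) ≈ 397.12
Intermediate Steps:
f(r, Z) = -3*r
I(q) = -6 (I(q) = -3*2 = -6)
E(N) = 24 + N + N**2 (E(N) = (N**2 + 1*N) + 24 = (N**2 + N) + 24 = (N + N**2) + 24 = 24 + N + N**2)
sqrt(Q + E(V)) = sqrt(125100 + (24 + 180 + 180**2)) = sqrt(125100 + (24 + 180 + 32400)) = sqrt(125100 + 32604) = sqrt(157704) = 2*sqrt(39426)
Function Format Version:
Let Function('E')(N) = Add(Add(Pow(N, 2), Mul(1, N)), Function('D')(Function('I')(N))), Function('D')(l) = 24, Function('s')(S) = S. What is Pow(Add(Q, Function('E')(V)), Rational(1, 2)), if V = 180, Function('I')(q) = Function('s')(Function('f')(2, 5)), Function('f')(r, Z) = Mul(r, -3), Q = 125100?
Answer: Mul(2, Pow(39426, Rational(1, 2))) ≈ 397.12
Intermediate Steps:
Function('f')(r, Z) = Mul(-3, r)
Function('I')(q) = -6 (Function('I')(q) = Mul(-3, 2) = -6)
Function('E')(N) = Add(24, N, Pow(N, 2)) (Function('E')(N) = Add(Add(Pow(N, 2), Mul(1, N)), 24) = Add(Add(Pow(N, 2), N), 24) = Add(Add(N, Pow(N, 2)), 24) = Add(24, N, Pow(N, 2)))
Pow(Add(Q, Function('E')(V)), Rational(1, 2)) = Pow(Add(125100, Add(24, 180, Pow(180, 2))), Rational(1, 2)) = Pow(Add(125100, Add(24, 180, 32400)), Rational(1, 2)) = Pow(Add(125100, 32604), Rational(1, 2)) = Pow(157704, Rational(1, 2)) = Mul(2, Pow(39426, Rational(1, 2)))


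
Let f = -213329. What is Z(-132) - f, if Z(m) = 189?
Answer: 213518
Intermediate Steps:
Z(-132) - f = 189 - 1*(-213329) = 189 + 213329 = 213518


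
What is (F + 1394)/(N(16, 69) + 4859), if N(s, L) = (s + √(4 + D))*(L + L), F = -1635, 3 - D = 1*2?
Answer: -1703147/49847269 + 33258*√5/49847269 ≈ -0.032675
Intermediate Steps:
D = 1 (D = 3 - 2 = 1)
N(s, L) = 2*L*(s + √5) (N(s, L) = (s + √(4 + 1))*(L + L) = (s + √5)*(2*L) = 2*L*(s + √5))
(F + 1394)/(N(16, 69) + 4859) = (-1635 + 1394)/(2*69*(16 + √5) + 4859) = -241/((2208 + 138*√5) + 4859) = -241/(7067 + 138*√5)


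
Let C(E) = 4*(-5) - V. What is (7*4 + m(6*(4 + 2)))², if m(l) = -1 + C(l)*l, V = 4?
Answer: 700569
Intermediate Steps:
C(E) = -24 (C(E) = 4*(-5) - 1*4 = -20 - 4 = -24)
m(l) = -1 - 24*l
(7*4 + m(6*(4 + 2)))² = (7*4 + (-1 - 144*(4 + 2)))² = (28 + (-1 - 144*6))² = (28 + (-1 - 24*36))² = (28 + (-1 - 864))² = (28 - 865)² = (-837)² = 700569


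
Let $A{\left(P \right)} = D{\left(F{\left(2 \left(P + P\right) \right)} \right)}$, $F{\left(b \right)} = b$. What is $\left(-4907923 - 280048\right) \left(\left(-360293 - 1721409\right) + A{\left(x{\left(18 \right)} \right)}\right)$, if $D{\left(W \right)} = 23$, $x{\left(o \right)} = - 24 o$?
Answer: $10799690283309$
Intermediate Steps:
$A{\left(P \right)} = 23$
$\left(-4907923 - 280048\right) \left(\left(-360293 - 1721409\right) + A{\left(x{\left(18 \right)} \right)}\right) = \left(-4907923 - 280048\right) \left(\left(-360293 - 1721409\right) + 23\right) = - 5187971 \left(-2081702 + 23\right) = \left(-5187971\right) \left(-2081679\right) = 10799690283309$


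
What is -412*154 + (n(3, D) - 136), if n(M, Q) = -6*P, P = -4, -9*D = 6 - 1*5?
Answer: -63560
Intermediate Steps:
D = -1/9 (D = -(6 - 1*5)/9 = -(6 - 5)/9 = -1/9*1 = -1/9 ≈ -0.11111)
n(M, Q) = 24 (n(M, Q) = -6*(-4) = 24)
-412*154 + (n(3, D) - 136) = -412*154 + (24 - 136) = -63448 - 112 = -63560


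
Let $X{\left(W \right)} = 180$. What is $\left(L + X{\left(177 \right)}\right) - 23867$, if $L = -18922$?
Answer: $-42609$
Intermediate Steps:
$\left(L + X{\left(177 \right)}\right) - 23867 = \left(-18922 + 180\right) - 23867 = -18742 - 23867 = -42609$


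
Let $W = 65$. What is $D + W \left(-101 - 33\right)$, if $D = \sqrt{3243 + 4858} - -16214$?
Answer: $7504 + \sqrt{8101} \approx 7594.0$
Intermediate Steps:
$D = 16214 + \sqrt{8101}$ ($D = \sqrt{8101} + 16214 = 16214 + \sqrt{8101} \approx 16304.0$)
$D + W \left(-101 - 33\right) = \left(16214 + \sqrt{8101}\right) + 65 \left(-101 - 33\right) = \left(16214 + \sqrt{8101}\right) + 65 \left(-134\right) = \left(16214 + \sqrt{8101}\right) - 8710 = 7504 + \sqrt{8101}$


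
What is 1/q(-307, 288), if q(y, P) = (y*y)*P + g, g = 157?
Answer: 1/27143869 ≈ 3.6841e-8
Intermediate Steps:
q(y, P) = 157 + P*y² (q(y, P) = (y*y)*P + 157 = y²*P + 157 = P*y² + 157 = 157 + P*y²)
1/q(-307, 288) = 1/(157 + 288*(-307)²) = 1/(157 + 288*94249) = 1/(157 + 27143712) = 1/27143869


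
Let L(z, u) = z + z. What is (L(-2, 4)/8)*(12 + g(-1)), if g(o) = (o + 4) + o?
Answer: -7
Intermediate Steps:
L(z, u) = 2*z
g(o) = 4 + 2*o (g(o) = (4 + o) + o = 4 + 2*o)
(L(-2, 4)/8)*(12 + g(-1)) = ((2*(-2))/8)*(12 + (4 + 2*(-1))) = (-4*⅛)*(12 + (4 - 2)) = -(12 + 2)/2 = -½*14 = -7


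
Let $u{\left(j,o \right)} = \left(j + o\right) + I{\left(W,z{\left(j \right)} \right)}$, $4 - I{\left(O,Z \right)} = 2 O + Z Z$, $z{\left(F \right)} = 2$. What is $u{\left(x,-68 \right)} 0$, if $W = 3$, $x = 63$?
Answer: $0$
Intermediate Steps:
$I{\left(O,Z \right)} = 4 - Z^{2} - 2 O$ ($I{\left(O,Z \right)} = 4 - \left(2 O + Z Z\right) = 4 - \left(2 O + Z^{2}\right) = 4 - \left(Z^{2} + 2 O\right) = 4 - Z^{2} - 2 O$)
$u{\left(j,o \right)} = -6 + j + o$ ($u{\left(j,o \right)} = \left(j + o\right) - 6 = -6 + j + o$)
$u{\left(x,-68 \right)} 0 = \left(-6 + 63 - 68\right) 0 = \left(-11\right) 0 = 0$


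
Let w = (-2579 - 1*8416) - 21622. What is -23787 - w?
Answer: 8830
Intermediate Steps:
w = -32617 (w = (-2579 - 8416) - 21622 = -10995 - 21622 = -32617)
-23787 - w = -23787 - 1*(-32617) = -23787 + 32617 = 8830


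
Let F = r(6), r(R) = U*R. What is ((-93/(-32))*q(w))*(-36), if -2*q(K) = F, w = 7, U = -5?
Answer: -12555/8 ≈ -1569.4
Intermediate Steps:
r(R) = -5*R
F = -30 (F = -5*6 = -30)
q(K) = 15 (q(K) = -½*(-30) = 15)
((-93/(-32))*q(w))*(-36) = (-93/(-32)*15)*(-36) = (-93*(-1/32)*15)*(-36) = ((93/32)*15)*(-36) = (1395/32)*(-36) = -12555/8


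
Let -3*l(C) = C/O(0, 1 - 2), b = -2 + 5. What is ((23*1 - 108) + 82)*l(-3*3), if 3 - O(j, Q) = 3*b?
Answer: 3/2 ≈ 1.5000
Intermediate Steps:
b = 3
O(j, Q) = -6 (O(j, Q) = 3 - 3*3 = 3 - 1*9 = 3 - 9 = -6)
l(C) = C/18 (l(C) = -C/(3*(-6)) = -C*(-1)/(3*6) = -(-1)*C/18 = C/18)
((23*1 - 108) + 82)*l(-3*3) = ((23*1 - 108) + 82)*((-3*3)/18) = ((23 - 108) + 82)*((1/18)*(-9)) = (-85 + 82)*(-½) = -3*(-½) = 3/2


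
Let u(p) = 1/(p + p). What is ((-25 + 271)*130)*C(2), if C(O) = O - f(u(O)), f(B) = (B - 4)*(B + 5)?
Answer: 2774265/4 ≈ 6.9357e+5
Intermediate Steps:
u(p) = 1/(2*p)
f(B) = (-4 + B)*(5 + B)
C(O) = 20 + O - 1/(2*O) - 1/(4*O**2) (C(O) = O - (-20 + 1/(2*O) + (1/(2*O))**2) = O - (-20 + 1/(2*O) + 1/(4*O**2)) = O + (20 - 1/(2*O) - 1/(4*O**2)) = 20 + O - 1/(2*O) - 1/(4*O**2))
((-25 + 271)*130)*C(2) = ((-25 + 271)*130)*(20 + 2 - 1/2/2 - 1/4/2**2) = (246*130)*(20 + 2 - 1/2*1/2 - 1/4*1/4) = 31980*(20 + 2 - 1/4 - 1/16) = 31980*(347/16) = 2774265/4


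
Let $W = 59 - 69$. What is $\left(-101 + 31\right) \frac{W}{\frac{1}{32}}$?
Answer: $22400$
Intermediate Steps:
$W = -10$ ($W = 59 - 69 = -10$)
$\left(-101 + 31\right) \frac{W}{\frac{1}{32}} = \left(-101 + 31\right) \left(- \frac{10}{\frac{1}{32}}\right) = - 70 \left(- 10 \frac{1}{\frac{1}{32}}\right) = - 70 \left(\left(-10\right) 32\right) = \left(-70\right) \left(-320\right) = 22400$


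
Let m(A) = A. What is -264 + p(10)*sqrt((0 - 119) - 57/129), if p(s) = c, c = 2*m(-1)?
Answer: -264 - 8*I*sqrt(13803)/43 ≈ -264.0 - 21.858*I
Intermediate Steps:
c = -2 (c = 2*(-1) = -2)
p(s) = -2
-264 + p(10)*sqrt((0 - 119) - 57/129) = -264 - 2*sqrt((0 - 119) - 57/129) = -264 - 2*sqrt(-119 - 57*1/129) = -264 - 2*sqrt(-119 - 19/43) = -264 - 8*I*sqrt(13803)/43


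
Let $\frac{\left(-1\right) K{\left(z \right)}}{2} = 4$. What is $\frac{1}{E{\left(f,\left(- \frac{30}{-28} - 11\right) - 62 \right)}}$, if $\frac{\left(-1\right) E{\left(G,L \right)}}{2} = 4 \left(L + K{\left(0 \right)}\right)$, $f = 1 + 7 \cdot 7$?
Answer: $\frac{7}{4476} \approx 0.0015639$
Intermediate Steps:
$f = 50$ ($f = 1 + 49 = 50$)
$K{\left(z \right)} = -8$ ($K{\left(z \right)} = \left(-2\right) 4 = -8$)
$E{\left(G,L \right)} = 64 - 8 L$ ($E{\left(G,L \right)} = - 2 \cdot 4 \left(L - 8\right) = - 2 \cdot 4 \left(-8 + L\right) = - 2 \left(-32 + 4 L\right) = 64 - 8 L$)
$\frac{1}{E{\left(f,\left(- \frac{30}{-28} - 11\right) - 62 \right)}} = \frac{1}{64 - 8 \left(\left(- \frac{30}{-28} - 11\right) - 62\right)} = \frac{1}{64 - 8 \left(\left(\left(-30\right) \left(- \frac{1}{28}\right) - 11\right) - 62\right)} = \frac{1}{64 - 8 \left(\left(\frac{15}{14} - 11\right) - 62\right)} = \frac{1}{64 - 8 \left(- \frac{139}{14} - 62\right)} = \frac{1}{64 - - \frac{4028}{7}} = \frac{1}{64 + \frac{4028}{7}} = \frac{1}{\frac{4476}{7}} = \frac{7}{4476}$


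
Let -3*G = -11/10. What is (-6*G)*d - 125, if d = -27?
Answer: -328/5 ≈ -65.600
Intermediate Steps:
G = 11/30 (G = -(-11)/(3*10) = -⅓*(-11/10) = 11/30 ≈ 0.36667)
(-6*G)*d - 125 = -6*11/30*(-27) - 125 = -11/5*(-27) - 125 = 297/5 - 125 = -328/5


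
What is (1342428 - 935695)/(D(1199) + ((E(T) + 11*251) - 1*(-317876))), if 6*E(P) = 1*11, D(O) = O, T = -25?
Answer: 128442/101633 ≈ 1.2638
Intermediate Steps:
E(P) = 11/6 (E(P) = (1*11)/6 = (1/6)*11 = 11/6)
(1342428 - 935695)/(D(1199) + ((E(T) + 11*251) - 1*(-317876))) = (1342428 - 935695)/(1199 + ((11/6 + 11*251) - 1*(-317876))) = 406733/(1199 + ((11/6 + 2761) + 317876)) = 406733/(1199 + (16577/6 + 317876)) = 406733/(1199 + 1923833/6) = 406733/(1931027/6) = 406733*(6/1931027) = 128442/101633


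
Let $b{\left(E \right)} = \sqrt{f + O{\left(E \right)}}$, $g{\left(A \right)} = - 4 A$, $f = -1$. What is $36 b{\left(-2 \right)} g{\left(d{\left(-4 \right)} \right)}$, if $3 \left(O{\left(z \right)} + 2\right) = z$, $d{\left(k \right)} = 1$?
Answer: $- 48 i \sqrt{33} \approx - 275.74 i$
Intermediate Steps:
$O{\left(z \right)} = -2 + \frac{z}{3}$
$b{\left(E \right)} = \sqrt{-3 + \frac{E}{3}}$ ($b{\left(E \right)} = \sqrt{-1 + \left(-2 + \frac{E}{3}\right)} = \sqrt{-3 + \frac{E}{3}}$)
$36 b{\left(-2 \right)} g{\left(d{\left(-4 \right)} \right)} = 36 \frac{\sqrt{-27 + 3 \left(-2\right)}}{3} \left(\left(-4\right) 1\right) = 36 \frac{\sqrt{-27 - 6}}{3} \left(-4\right) = 36 \frac{\sqrt{-33}}{3} \left(-4\right) = 36 \frac{i \sqrt{33}}{3} \left(-4\right) = 12 i \sqrt{33} \left(-4\right) = - 48 i \sqrt{33}$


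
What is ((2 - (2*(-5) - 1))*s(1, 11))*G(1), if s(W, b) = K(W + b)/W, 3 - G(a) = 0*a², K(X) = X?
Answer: 468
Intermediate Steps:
G(a) = 3 (G(a) = 3 - 0*a² = 3 - 1*0 = 3 + 0 = 3)
s(W, b) = (W + b)/W
((2 - (2*(-5) - 1))*s(1, 11))*G(1) = ((2 - (2*(-5) - 1))*((1 + 11)/1))*3 = ((2 - (-10 - 1))*(1*12))*3 = ((2 - 1*(-11))*12)*3 = ((2 + 11)*12)*3 = (13*12)*3 = 156*3 = 468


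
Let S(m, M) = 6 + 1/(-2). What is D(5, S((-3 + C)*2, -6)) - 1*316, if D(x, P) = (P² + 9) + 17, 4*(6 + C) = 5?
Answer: -1039/4 ≈ -259.75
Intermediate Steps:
C = -19/4 (C = -6 + (¼)*5 = -6 + 5/4 = -19/4 ≈ -4.7500)
S(m, M) = 11/2 (S(m, M) = 6 - ½ = 11/2)
D(x, P) = 26 + P² (D(x, P) = (9 + P²) + 17 = 26 + P²)
D(5, S((-3 + C)*2, -6)) - 1*316 = (26 + (11/2)²) - 1*316 = (26 + 121/4) - 316 = 225/4 - 316 = -1039/4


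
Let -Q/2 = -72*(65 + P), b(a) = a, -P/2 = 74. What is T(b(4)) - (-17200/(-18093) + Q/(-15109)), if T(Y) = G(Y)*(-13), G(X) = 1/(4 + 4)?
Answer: -7362751469/2186937096 ≈ -3.3667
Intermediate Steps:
P = -148 (P = -2*74 = -148)
Q = -11952 (Q = -(-144)*(65 - 148) = -(-144)*(-83) = -2*5976 = -11952)
G(X) = ⅛ (G(X) = 1/8 = ⅛)
T(Y) = -13/8 (T(Y) = (⅛)*(-13) = -13/8)
T(b(4)) - (-17200/(-18093) + Q/(-15109)) = -13/8 - (-17200/(-18093) - 11952/(-15109)) = -13/8 - (-17200*(-1/18093) - 11952*(-1/15109)) = -13/8 - (17200/18093 + 11952/15109) = -13/8 - 1*476122336/273367137 = -13/8 - 476122336/273367137 = -7362751469/2186937096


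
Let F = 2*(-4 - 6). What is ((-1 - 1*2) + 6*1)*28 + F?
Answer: 64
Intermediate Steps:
F = -20 (F = 2*(-10) = -20)
((-1 - 1*2) + 6*1)*28 + F = ((-1 - 1*2) + 6*1)*28 - 20 = ((-1 - 2) + 6)*28 - 20 = (-3 + 6)*28 - 20 = 3*28 - 20 = 84 - 20 = 64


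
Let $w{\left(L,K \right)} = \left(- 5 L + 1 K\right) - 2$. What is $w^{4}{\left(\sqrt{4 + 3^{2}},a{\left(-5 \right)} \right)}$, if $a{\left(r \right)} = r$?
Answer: $203576 + 52360 \sqrt{13} \approx 3.9236 \cdot 10^{5}$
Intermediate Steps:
$w{\left(L,K \right)} = -2 + K - 5 L$ ($w{\left(L,K \right)} = \left(- 5 L + K\right) - 2 = \left(K - 5 L\right) - 2 = -2 + K - 5 L$)
$w^{4}{\left(\sqrt{4 + 3^{2}},a{\left(-5 \right)} \right)} = \left(-2 - 5 - 5 \sqrt{4 + 3^{2}}\right)^{4} = \left(-2 - 5 - 5 \sqrt{4 + 9}\right)^{4} = \left(-2 - 5 - 5 \sqrt{13}\right)^{4} = \left(-7 - 5 \sqrt{13}\right)^{4}$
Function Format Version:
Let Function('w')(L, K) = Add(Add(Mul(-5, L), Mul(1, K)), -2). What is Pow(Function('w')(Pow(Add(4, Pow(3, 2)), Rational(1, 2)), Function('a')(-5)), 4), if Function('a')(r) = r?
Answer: Add(203576, Mul(52360, Pow(13, Rational(1, 2)))) ≈ 3.9236e+5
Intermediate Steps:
Function('w')(L, K) = Add(-2, K, Mul(-5, L)) (Function('w')(L, K) = Add(Add(Mul(-5, L), K), -2) = Add(Add(K, Mul(-5, L)), -2) = Add(-2, K, Mul(-5, L)))
Pow(Function('w')(Pow(Add(4, Pow(3, 2)), Rational(1, 2)), Function('a')(-5)), 4) = Pow(Add(-2, -5, Mul(-5, Pow(Add(4, Pow(3, 2)), Rational(1, 2)))), 4) = Pow(Add(-2, -5, Mul(-5, Pow(Add(4, 9), Rational(1, 2)))), 4) = Pow(Add(-2, -5, Mul(-5, Pow(13, Rational(1, 2)))), 4) = Pow(Add(-7, Mul(-5, Pow(13, Rational(1, 2)))), 4)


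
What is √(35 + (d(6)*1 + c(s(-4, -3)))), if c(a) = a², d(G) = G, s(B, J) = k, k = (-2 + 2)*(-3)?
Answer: √41 ≈ 6.4031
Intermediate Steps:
k = 0 (k = 0*(-3) = 0)
s(B, J) = 0
√(35 + (d(6)*1 + c(s(-4, -3)))) = √(35 + (6*1 + 0²)) = √(35 + (6 + 0)) = √(35 + 6) = √41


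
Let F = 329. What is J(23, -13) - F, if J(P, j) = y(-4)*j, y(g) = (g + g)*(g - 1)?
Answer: -849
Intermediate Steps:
y(g) = 2*g*(-1 + g) (y(g) = (2*g)*(-1 + g) = 2*g*(-1 + g))
J(P, j) = 40*j (J(P, j) = (2*(-4)*(-1 - 4))*j = (2*(-4)*(-5))*j = 40*j)
J(23, -13) - F = 40*(-13) - 1*329 = -520 - 329 = -849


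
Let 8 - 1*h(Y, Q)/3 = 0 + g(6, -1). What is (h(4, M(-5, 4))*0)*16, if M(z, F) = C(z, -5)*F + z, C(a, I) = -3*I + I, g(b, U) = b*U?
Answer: 0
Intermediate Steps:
g(b, U) = U*b
C(a, I) = -2*I
M(z, F) = z + 10*F (M(z, F) = (-2*(-5))*F + z = 10*F + z = z + 10*F)
h(Y, Q) = 42 (h(Y, Q) = 24 - 3*(0 - 1*6) = 24 - 3*(0 - 6) = 24 - 3*(-6) = 24 + 18 = 42)
(h(4, M(-5, 4))*0)*16 = (42*0)*16 = 0*16 = 0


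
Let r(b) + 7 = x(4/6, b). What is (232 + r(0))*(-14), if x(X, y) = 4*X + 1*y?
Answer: -9562/3 ≈ -3187.3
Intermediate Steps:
x(X, y) = y + 4*X (x(X, y) = 4*X + y = y + 4*X)
r(b) = -13/3 + b (r(b) = -7 + (b + 4*(4/6)) = -7 + (b + 4*(4*(⅙))) = -7 + (b + 4*(⅔)) = -7 + (b + 8/3) = -7 + (8/3 + b) = -13/3 + b)
(232 + r(0))*(-14) = (232 + (-13/3 + 0))*(-14) = (232 - 13/3)*(-14) = (683/3)*(-14) = -9562/3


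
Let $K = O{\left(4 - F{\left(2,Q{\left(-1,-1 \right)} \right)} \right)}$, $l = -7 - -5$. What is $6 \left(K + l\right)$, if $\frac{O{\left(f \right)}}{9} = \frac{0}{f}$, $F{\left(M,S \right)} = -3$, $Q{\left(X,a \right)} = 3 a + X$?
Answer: $-12$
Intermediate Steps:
$l = -2$ ($l = -7 + 5 = -2$)
$Q{\left(X,a \right)} = X + 3 a$
$O{\left(f \right)} = 0$ ($O{\left(f \right)} = 9 \frac{0}{f} = 9 \cdot 0 = 0$)
$K = 0$
$6 \left(K + l\right) = 6 \left(0 - 2\right) = 6 \left(-2\right) = -12$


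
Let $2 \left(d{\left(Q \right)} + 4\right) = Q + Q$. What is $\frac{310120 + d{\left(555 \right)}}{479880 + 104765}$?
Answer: $\frac{310671}{584645} \approx 0.53138$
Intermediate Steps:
$d{\left(Q \right)} = -4 + Q$ ($d{\left(Q \right)} = -4 + \frac{Q + Q}{2} = -4 + \frac{2 Q}{2} = -4 + Q$)
$\frac{310120 + d{\left(555 \right)}}{479880 + 104765} = \frac{310120 + \left(-4 + 555\right)}{479880 + 104765} = \frac{310120 + 551}{584645} = 310671 \cdot \frac{1}{584645} = \frac{310671}{584645}$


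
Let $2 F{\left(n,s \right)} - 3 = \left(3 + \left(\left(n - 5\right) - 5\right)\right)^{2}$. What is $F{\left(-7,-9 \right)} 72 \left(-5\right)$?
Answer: $-35820$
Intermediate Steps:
$F{\left(n,s \right)} = \frac{3}{2} + \frac{\left(-7 + n\right)^{2}}{2}$ ($F{\left(n,s \right)} = \frac{3}{2} + \frac{\left(3 + \left(\left(n - 5\right) - 5\right)\right)^{2}}{2} = \frac{3}{2} + \frac{\left(3 + \left(\left(-5 + n\right) - 5\right)\right)^{2}}{2} = \frac{3}{2} + \frac{\left(3 + \left(-10 + n\right)\right)^{2}}{2} = \frac{3}{2} + \frac{\left(-7 + n\right)^{2}}{2}$)
$F{\left(-7,-9 \right)} 72 \left(-5\right) = \left(\frac{3}{2} + \frac{\left(-7 - 7\right)^{2}}{2}\right) 72 \left(-5\right) = \left(\frac{3}{2} + \frac{\left(-14\right)^{2}}{2}\right) 72 \left(-5\right) = \left(\frac{3}{2} + \frac{1}{2} \cdot 196\right) 72 \left(-5\right) = \left(\frac{3}{2} + 98\right) 72 \left(-5\right) = \frac{199}{2} \cdot 72 \left(-5\right) = 7164 \left(-5\right) = -35820$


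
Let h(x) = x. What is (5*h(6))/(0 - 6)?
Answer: -5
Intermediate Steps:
(5*h(6))/(0 - 6) = (5*6)/(0 - 6) = 30/(-6) = 30*(-⅙) = -5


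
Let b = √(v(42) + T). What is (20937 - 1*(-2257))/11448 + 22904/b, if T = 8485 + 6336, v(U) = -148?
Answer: 11597/5724 + 22904*√14673/14673 ≈ 191.11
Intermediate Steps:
T = 14821
b = √14673 (b = √(-148 + 14821) = √14673 ≈ 121.13)
(20937 - 1*(-2257))/11448 + 22904/b = (20937 - 1*(-2257))/11448 + 22904/(√14673) = (20937 + 2257)*(1/11448) + 22904*(√14673/14673) = 23194*(1/11448) + 22904*√14673/14673 = 11597/5724 + 22904*√14673/14673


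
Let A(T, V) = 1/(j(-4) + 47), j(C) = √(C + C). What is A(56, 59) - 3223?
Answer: 2*(-3223*√2 + 75740*I)/(-47*I + 2*√2) ≈ -3223.0 - 0.0012758*I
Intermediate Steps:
j(C) = √2*√C (j(C) = √(2*C) = √2*√C)
A(T, V) = 1/(47 + 2*I*√2) (A(T, V) = 1/(√2*√(-4) + 47) = 1/(√2*(2*I) + 47) = 1/(2*I*√2 + 47) = 1/(47 + 2*I*√2))
A(56, 59) - 3223 = (47/2217 - 2*I*√2/2217) - 3223 = -7145344/2217 - 2*I*√2/2217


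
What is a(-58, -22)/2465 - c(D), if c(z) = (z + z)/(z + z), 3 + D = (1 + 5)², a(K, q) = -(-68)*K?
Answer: -13/5 ≈ -2.6000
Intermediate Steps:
a(K, q) = 68*K
D = 33 (D = -3 + (1 + 5)² = -3 + 6² = -3 + 36 = 33)
c(z) = 1 (c(z) = (2*z)/((2*z)) = (2*z)*(1/(2*z)) = 1)
a(-58, -22)/2465 - c(D) = (68*(-58))/2465 - 1*1 = -3944*1/2465 - 1 = -8/5 - 1 = -13/5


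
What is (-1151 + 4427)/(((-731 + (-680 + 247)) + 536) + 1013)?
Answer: 468/55 ≈ 8.5091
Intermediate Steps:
(-1151 + 4427)/(((-731 + (-680 + 247)) + 536) + 1013) = 3276/(((-731 - 433) + 536) + 1013) = 3276/((-1164 + 536) + 1013) = 3276/(-628 + 1013) = 3276/385 = 3276*(1/385) = 468/55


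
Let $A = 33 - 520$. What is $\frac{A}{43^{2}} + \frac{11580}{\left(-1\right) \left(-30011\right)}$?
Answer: $\frac{6796063}{55490339} \approx 0.12247$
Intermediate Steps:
$A = -487$ ($A = 33 - 520 = -487$)
$\frac{A}{43^{2}} + \frac{11580}{\left(-1\right) \left(-30011\right)} = - \frac{487}{43^{2}} + \frac{11580}{\left(-1\right) \left(-30011\right)} = - \frac{487}{1849} + \frac{11580}{30011} = \frac{6796063}{55490339}$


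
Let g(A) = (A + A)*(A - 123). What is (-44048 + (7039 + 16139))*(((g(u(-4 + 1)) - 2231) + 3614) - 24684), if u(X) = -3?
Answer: 470514150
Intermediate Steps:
g(A) = 2*A*(-123 + A) (g(A) = (2*A)*(-123 + A) = 2*A*(-123 + A))
(-44048 + (7039 + 16139))*(((g(u(-4 + 1)) - 2231) + 3614) - 24684) = (-44048 + (7039 + 16139))*(((2*(-3)*(-123 - 3) - 2231) + 3614) - 24684) = (-44048 + 23178)*(((2*(-3)*(-126) - 2231) + 3614) - 24684) = -20870*(((756 - 2231) + 3614) - 24684) = -20870*((-1475 + 3614) - 24684) = -20870*(2139 - 24684) = -20870*(-22545) = 470514150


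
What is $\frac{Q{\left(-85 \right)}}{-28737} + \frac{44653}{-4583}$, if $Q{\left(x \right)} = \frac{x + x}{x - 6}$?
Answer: $- \frac{116771365861}{11984852061} \approx -9.7432$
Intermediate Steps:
$Q{\left(x \right)} = \frac{2 x}{-6 + x}$
$\frac{Q{\left(-85 \right)}}{-28737} + \frac{44653}{-4583} = \frac{2 \left(-85\right) \frac{1}{-6 - 85}}{-28737} + \frac{44653}{-4583} = 2 \left(-85\right) \frac{1}{-91} \left(- \frac{1}{28737}\right) + 44653 \left(- \frac{1}{4583}\right) = 2 \left(-85\right) \left(- \frac{1}{91}\right) \left(- \frac{1}{28737}\right) - \frac{44653}{4583} = \frac{170}{91} \left(- \frac{1}{28737}\right) - \frac{44653}{4583} = - \frac{170}{2615067} - \frac{44653}{4583} = - \frac{116771365861}{11984852061}$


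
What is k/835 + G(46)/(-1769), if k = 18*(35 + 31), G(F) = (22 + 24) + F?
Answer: 2024752/1477115 ≈ 1.3707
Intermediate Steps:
G(F) = 46 + F
k = 1188 (k = 18*66 = 1188)
k/835 + G(46)/(-1769) = 1188/835 + (46 + 46)/(-1769) = 1188*(1/835) + 92*(-1/1769) = 1188/835 - 92/1769 = 2024752/1477115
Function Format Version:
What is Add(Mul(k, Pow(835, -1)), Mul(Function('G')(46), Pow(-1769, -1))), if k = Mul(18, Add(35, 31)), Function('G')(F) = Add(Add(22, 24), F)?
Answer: Rational(2024752, 1477115) ≈ 1.3707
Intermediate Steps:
Function('G')(F) = Add(46, F)
k = 1188 (k = Mul(18, 66) = 1188)
Add(Mul(k, Pow(835, -1)), Mul(Function('G')(46), Pow(-1769, -1))) = Add(Mul(1188, Pow(835, -1)), Mul(Add(46, 46), Pow(-1769, -1))) = Add(Mul(1188, Rational(1, 835)), Mul(92, Rational(-1, 1769))) = Add(Rational(1188, 835), Rational(-92, 1769)) = Rational(2024752, 1477115)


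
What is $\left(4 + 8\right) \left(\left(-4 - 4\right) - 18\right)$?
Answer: $-312$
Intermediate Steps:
$\left(4 + 8\right) \left(\left(-4 - 4\right) - 18\right) = 12 \left(\left(-4 - 4\right) - 18\right) = 12 \left(-8 - 18\right) = 12 \left(-26\right) = -312$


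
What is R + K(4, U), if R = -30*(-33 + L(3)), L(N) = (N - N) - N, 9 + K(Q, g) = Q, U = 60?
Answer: 1075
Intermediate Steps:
K(Q, g) = -9 + Q
L(N) = -N (L(N) = 0 - N = -N)
R = 1080 (R = -30*(-33 - 1*3) = -30*(-33 - 3) = -30*(-36) = 1080)
R + K(4, U) = 1080 + (-9 + 4) = 1080 - 5 = 1075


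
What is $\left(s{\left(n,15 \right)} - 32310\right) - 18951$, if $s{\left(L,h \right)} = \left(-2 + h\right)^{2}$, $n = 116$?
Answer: $-51092$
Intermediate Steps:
$\left(s{\left(n,15 \right)} - 32310\right) - 18951 = \left(\left(-2 + 15\right)^{2} - 32310\right) - 18951 = \left(13^{2} - 32310\right) - 18951 = \left(169 - 32310\right) - 18951 = -32141 - 18951 = -51092$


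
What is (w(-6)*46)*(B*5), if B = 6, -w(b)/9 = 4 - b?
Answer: -124200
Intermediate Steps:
w(b) = -36 + 9*b (w(b) = -9*(4 - b) = -36 + 9*b)
(w(-6)*46)*(B*5) = ((-36 + 9*(-6))*46)*(6*5) = ((-36 - 54)*46)*30 = -90*46*30 = -4140*30 = -124200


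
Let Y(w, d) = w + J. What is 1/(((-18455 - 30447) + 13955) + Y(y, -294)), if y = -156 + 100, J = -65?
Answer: -1/35068 ≈ -2.8516e-5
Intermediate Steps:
y = -56
Y(w, d) = -65 + w (Y(w, d) = w - 65 = -65 + w)
1/(((-18455 - 30447) + 13955) + Y(y, -294)) = 1/(((-18455 - 30447) + 13955) + (-65 - 56)) = 1/((-48902 + 13955) - 121) = 1/(-34947 - 121) = 1/(-35068) = -1/35068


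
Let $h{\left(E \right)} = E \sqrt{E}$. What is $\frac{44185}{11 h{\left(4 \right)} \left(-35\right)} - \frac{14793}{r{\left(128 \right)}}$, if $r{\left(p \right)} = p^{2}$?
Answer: $- \frac{19237237}{1261568} \approx -15.249$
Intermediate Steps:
$h{\left(E \right)} = E^{\frac{3}{2}}$
$\frac{44185}{11 h{\left(4 \right)} \left(-35\right)} - \frac{14793}{r{\left(128 \right)}} = \frac{44185}{11 \cdot 4^{\frac{3}{2}} \left(-35\right)} - \frac{14793}{128^{2}} = \frac{44185}{11 \cdot 8 \left(-35\right)} - \frac{14793}{16384} = \frac{44185}{88 \left(-35\right)} - \frac{14793}{16384} = \frac{44185}{-3080} - \frac{14793}{16384} = 44185 \left(- \frac{1}{3080}\right) - \frac{14793}{16384} = - \frac{8837}{616} - \frac{14793}{16384} = - \frac{19237237}{1261568}$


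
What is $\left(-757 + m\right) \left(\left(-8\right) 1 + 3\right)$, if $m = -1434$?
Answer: $10955$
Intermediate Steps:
$\left(-757 + m\right) \left(\left(-8\right) 1 + 3\right) = \left(-757 - 1434\right) \left(\left(-8\right) 1 + 3\right) = - 2191 \left(-8 + 3\right) = \left(-2191\right) \left(-5\right) = 10955$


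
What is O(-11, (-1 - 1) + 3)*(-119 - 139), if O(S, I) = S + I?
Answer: 2580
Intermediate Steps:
O(S, I) = I + S
O(-11, (-1 - 1) + 3)*(-119 - 139) = (((-1 - 1) + 3) - 11)*(-119 - 139) = ((-2 + 3) - 11)*(-258) = (1 - 11)*(-258) = -10*(-258) = 2580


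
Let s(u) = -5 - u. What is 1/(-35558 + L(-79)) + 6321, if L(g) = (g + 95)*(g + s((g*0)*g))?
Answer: 233257541/36902 ≈ 6321.0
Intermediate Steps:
L(g) = (-5 + g)*(95 + g) (L(g) = (g + 95)*(g + (-5 - g*0*g)) = (95 + g)*(g + (-5 - 0*g)) = (95 + g)*(g + (-5 - 1*0)) = (95 + g)*(g + (-5 + 0)) = (95 + g)*(g - 5) = (95 + g)*(-5 + g) = (-5 + g)*(95 + g))
1/(-35558 + L(-79)) + 6321 = 1/(-35558 + (-475 + (-79)² + 90*(-79))) + 6321 = 1/(-35558 + (-475 + 6241 - 7110)) + 6321 = 1/(-35558 - 1344) + 6321 = 1/(-36902) + 6321 = -1/36902 + 6321 = 233257541/36902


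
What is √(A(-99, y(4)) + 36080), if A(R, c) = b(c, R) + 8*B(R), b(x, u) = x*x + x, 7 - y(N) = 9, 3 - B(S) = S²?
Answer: I*√42302 ≈ 205.67*I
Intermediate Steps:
B(S) = 3 - S²
y(N) = -2 (y(N) = 7 - 1*9 = 7 - 9 = -2)
b(x, u) = x + x² (b(x, u) = x² + x = x + x²)
A(R, c) = 24 - 8*R² + c*(1 + c) (A(R, c) = c*(1 + c) + 8*(3 - R²) = c*(1 + c) + (24 - 8*R²) = 24 - 8*R² + c*(1 + c))
√(A(-99, y(4)) + 36080) = √((24 - 8*(-99)² - 2*(1 - 2)) + 36080) = √((24 - 8*9801 - 2*(-1)) + 36080) = √((24 - 78408 + 2) + 36080) = √(-78382 + 36080) = √(-42302) = I*√42302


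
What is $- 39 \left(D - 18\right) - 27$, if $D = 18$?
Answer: $-27$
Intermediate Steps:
$- 39 \left(D - 18\right) - 27 = - 39 \left(18 - 18\right) - 27 = \left(-39\right) 0 - 27 = 0 - 27 = -27$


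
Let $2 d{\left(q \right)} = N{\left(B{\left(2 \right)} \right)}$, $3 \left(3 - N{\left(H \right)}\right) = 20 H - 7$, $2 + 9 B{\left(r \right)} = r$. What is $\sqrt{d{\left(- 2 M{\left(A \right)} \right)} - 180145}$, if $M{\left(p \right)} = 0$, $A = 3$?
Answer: $\frac{i \sqrt{1621281}}{3} \approx 424.43 i$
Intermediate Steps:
$B{\left(r \right)} = - \frac{2}{9} + \frac{r}{9}$
$N{\left(H \right)} = \frac{16}{3} - \frac{20 H}{3}$ ($N{\left(H \right)} = 3 - \frac{20 H - 7}{3} = 3 - \frac{-7 + 20 H}{3} = 3 - \left(- \frac{7}{3} + \frac{20 H}{3}\right) = \frac{16}{3} - \frac{20 H}{3}$)
$d{\left(q \right)} = \frac{8}{3}$ ($d{\left(q \right)} = \frac{\frac{16}{3} - \frac{20 \left(- \frac{2}{9} + \frac{1}{9} \cdot 2\right)}{3}}{2} = \frac{\frac{16}{3} - \frac{20 \left(- \frac{2}{9} + \frac{2}{9}\right)}{3}}{2} = \frac{\frac{16}{3} - 0}{2} = \frac{\frac{16}{3} + 0}{2} = \frac{1}{2} \cdot \frac{16}{3} = \frac{8}{3}$)
$\sqrt{d{\left(- 2 M{\left(A \right)} \right)} - 180145} = \sqrt{\frac{8}{3} - 180145} = \sqrt{- \frac{540427}{3}} = \frac{i \sqrt{1621281}}{3}$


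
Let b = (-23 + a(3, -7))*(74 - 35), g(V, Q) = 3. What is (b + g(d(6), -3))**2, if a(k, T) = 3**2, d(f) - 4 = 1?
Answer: 294849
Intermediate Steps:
d(f) = 5 (d(f) = 4 + 1 = 5)
a(k, T) = 9
b = -546 (b = (-23 + 9)*(74 - 35) = -14*39 = -546)
(b + g(d(6), -3))**2 = (-546 + 3)**2 = (-543)**2 = 294849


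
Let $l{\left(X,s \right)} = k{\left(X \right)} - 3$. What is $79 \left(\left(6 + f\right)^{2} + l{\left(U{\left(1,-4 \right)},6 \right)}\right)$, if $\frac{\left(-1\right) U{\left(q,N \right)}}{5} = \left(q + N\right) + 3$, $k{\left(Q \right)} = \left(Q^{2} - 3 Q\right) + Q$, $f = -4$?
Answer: $79$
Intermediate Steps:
$k{\left(Q \right)} = Q^{2} - 2 Q$
$U{\left(q,N \right)} = -15 - 5 N - 5 q$ ($U{\left(q,N \right)} = - 5 \left(\left(q + N\right) + 3\right) = - 5 \left(\left(N + q\right) + 3\right) = - 5 \left(3 + N + q\right) = -15 - 5 N - 5 q$)
$l{\left(X,s \right)} = -3 + X \left(-2 + X\right)$ ($l{\left(X,s \right)} = X \left(-2 + X\right) - 3 = -3 + X \left(-2 + X\right)$)
$79 \left(\left(6 + f\right)^{2} + l{\left(U{\left(1,-4 \right)},6 \right)}\right) = 79 \left(\left(6 - 4\right)^{2} - \left(3 - \left(-15 - -20 - 5\right) \left(-2 - 0\right)\right)\right) = 79 \left(2^{2} - \left(3 - \left(-15 + 20 - 5\right) \left(-2 - 0\right)\right)\right) = 79 \left(4 - \left(3 + 0 \left(-2 + 0\right)\right)\right) = 79 \left(4 + \left(-3 + 0 \left(-2\right)\right)\right) = 79 \left(4 + \left(-3 + 0\right)\right) = 79 \left(4 - 3\right) = 79 \cdot 1 = 79$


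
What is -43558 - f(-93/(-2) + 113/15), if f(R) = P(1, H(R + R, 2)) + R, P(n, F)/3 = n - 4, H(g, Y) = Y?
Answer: -1308091/30 ≈ -43603.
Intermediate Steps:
P(n, F) = -12 + 3*n (P(n, F) = 3*(n - 4) = 3*(-4 + n) = -12 + 3*n)
f(R) = -9 + R (f(R) = (-12 + 3*1) + R = (-12 + 3) + R = -9 + R)
-43558 - f(-93/(-2) + 113/15) = -43558 - (-9 + (-93/(-2) + 113/15)) = -43558 - (-9 + (-93*(-½) + 113*(1/15))) = -43558 - (-9 + (93/2 + 113/15)) = -43558 - (-9 + 1621/30) = -43558 - 1*1351/30 = -43558 - 1351/30 = -1308091/30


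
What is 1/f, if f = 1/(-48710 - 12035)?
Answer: -60745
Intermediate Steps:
f = -1/60745 (f = 1/(-60745) = -1/60745 ≈ -1.6462e-5)
1/f = 1/(-1/60745) = -60745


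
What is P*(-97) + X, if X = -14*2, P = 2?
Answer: -222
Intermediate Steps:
X = -28
P*(-97) + X = 2*(-97) - 28 = -194 - 28 = -222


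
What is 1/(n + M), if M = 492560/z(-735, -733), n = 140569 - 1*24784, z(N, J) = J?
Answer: 733/84377845 ≈ 8.6871e-6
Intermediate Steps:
n = 115785 (n = 140569 - 24784 = 115785)
M = -492560/733 (M = 492560/(-733) = 492560*(-1/733) = -492560/733 ≈ -671.98)
1/(n + M) = 1/(115785 - 492560/733) = 1/(84377845/733) = 733/84377845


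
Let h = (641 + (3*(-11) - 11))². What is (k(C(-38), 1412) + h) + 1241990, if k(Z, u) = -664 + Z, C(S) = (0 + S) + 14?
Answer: 1597711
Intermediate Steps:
C(S) = 14 + S (C(S) = S + 14 = 14 + S)
h = 356409 (h = (641 + (-33 - 11))² = (641 - 44)² = 597² = 356409)
(k(C(-38), 1412) + h) + 1241990 = ((-664 + (14 - 38)) + 356409) + 1241990 = ((-664 - 24) + 356409) + 1241990 = (-688 + 356409) + 1241990 = 355721 + 1241990 = 1597711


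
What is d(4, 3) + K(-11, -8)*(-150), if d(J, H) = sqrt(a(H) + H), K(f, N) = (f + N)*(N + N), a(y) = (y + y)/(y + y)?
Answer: -45598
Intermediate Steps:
a(y) = 1 (a(y) = (2*y)/((2*y)) = (2*y)*(1/(2*y)) = 1)
K(f, N) = 2*N*(N + f) (K(f, N) = (N + f)*(2*N) = 2*N*(N + f))
d(J, H) = sqrt(1 + H)
d(4, 3) + K(-11, -8)*(-150) = sqrt(1 + 3) + (2*(-8)*(-8 - 11))*(-150) = sqrt(4) + (2*(-8)*(-19))*(-150) = 2 + 304*(-150) = 2 - 45600 = -45598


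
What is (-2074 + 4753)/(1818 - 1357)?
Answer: 2679/461 ≈ 5.8113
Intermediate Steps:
(-2074 + 4753)/(1818 - 1357) = 2679/461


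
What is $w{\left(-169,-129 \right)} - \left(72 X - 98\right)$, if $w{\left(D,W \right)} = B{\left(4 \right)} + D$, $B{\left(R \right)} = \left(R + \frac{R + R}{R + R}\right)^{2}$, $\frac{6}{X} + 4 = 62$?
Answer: $- \frac{1550}{29} \approx -53.448$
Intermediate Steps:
$X = \frac{3}{29}$ ($X = \frac{6}{-4 + 62} = \frac{6}{58} = 6 \cdot \frac{1}{58} = \frac{3}{29} \approx 0.10345$)
$B{\left(R \right)} = \left(1 + R\right)^{2}$ ($B{\left(R \right)} = \left(R + \frac{2 R}{2 R}\right)^{2} = \left(R + 2 R \frac{1}{2 R}\right)^{2} = \left(R + 1\right)^{2} = \left(1 + R\right)^{2}$)
$w{\left(D,W \right)} = 25 + D$ ($w{\left(D,W \right)} = \left(1 + 4\right)^{2} + D = 5^{2} + D = 25 + D$)
$w{\left(-169,-129 \right)} - \left(72 X - 98\right) = \left(25 - 169\right) - \left(72 \cdot \frac{3}{29} - 98\right) = -144 - \left(\frac{216}{29} - 98\right) = -144 - - \frac{2626}{29} = -144 + \frac{2626}{29} = - \frac{1550}{29}$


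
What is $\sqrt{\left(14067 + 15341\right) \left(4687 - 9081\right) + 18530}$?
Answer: $i \sqrt{129200222} \approx 11367.0 i$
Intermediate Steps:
$\sqrt{\left(14067 + 15341\right) \left(4687 - 9081\right) + 18530} = \sqrt{29408 \left(-4394\right) + 18530} = \sqrt{-129218752 + 18530} = \sqrt{-129200222} = i \sqrt{129200222}$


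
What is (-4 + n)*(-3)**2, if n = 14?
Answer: 90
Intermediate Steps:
(-4 + n)*(-3)**2 = (-4 + 14)*(-3)**2 = 10*9 = 90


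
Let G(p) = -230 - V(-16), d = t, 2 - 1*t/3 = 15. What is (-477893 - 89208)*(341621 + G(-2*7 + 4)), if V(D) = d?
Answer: -193625294430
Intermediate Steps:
t = -39 (t = 6 - 3*15 = 6 - 45 = -39)
d = -39
V(D) = -39
G(p) = -191 (G(p) = -230 - 1*(-39) = -230 + 39 = -191)
(-477893 - 89208)*(341621 + G(-2*7 + 4)) = (-477893 - 89208)*(341621 - 191) = -567101*341430 = -193625294430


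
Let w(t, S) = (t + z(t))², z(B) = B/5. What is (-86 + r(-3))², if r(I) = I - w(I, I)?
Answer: 6497401/625 ≈ 10396.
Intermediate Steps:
z(B) = B/5 (z(B) = B*(⅕) = B/5)
w(t, S) = 36*t²/25 (w(t, S) = (t + t/5)² = (6*t/5)² = 36*t²/25)
r(I) = I - 36*I²/25
(-86 + r(-3))² = (-86 + (1/25)*(-3)*(25 - 36*(-3)))² = (-86 + (1/25)*(-3)*(25 + 108))² = (-86 + (1/25)*(-3)*133)² = (-86 - 399/25)² = (-2549/25)² = 6497401/625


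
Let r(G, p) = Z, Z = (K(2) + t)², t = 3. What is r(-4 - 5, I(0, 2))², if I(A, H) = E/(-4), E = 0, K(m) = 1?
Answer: 256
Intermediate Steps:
Z = 16 (Z = (1 + 3)² = 4² = 16)
I(A, H) = 0 (I(A, H) = 0/(-4) = 0*(-¼) = 0)
r(G, p) = 16
r(-4 - 5, I(0, 2))² = 16² = 256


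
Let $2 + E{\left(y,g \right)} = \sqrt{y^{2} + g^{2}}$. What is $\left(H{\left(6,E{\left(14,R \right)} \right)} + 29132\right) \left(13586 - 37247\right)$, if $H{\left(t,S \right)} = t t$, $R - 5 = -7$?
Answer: $-690144048$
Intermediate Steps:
$R = -2$ ($R = 5 - 7 = -2$)
$E{\left(y,g \right)} = -2 + \sqrt{g^{2} + y^{2}}$ ($E{\left(y,g \right)} = -2 + \sqrt{y^{2} + g^{2}} = -2 + \sqrt{g^{2} + y^{2}}$)
$H{\left(t,S \right)} = t^{2}$
$\left(H{\left(6,E{\left(14,R \right)} \right)} + 29132\right) \left(13586 - 37247\right) = \left(6^{2} + 29132\right) \left(13586 - 37247\right) = \left(36 + 29132\right) \left(-23661\right) = 29168 \left(-23661\right) = -690144048$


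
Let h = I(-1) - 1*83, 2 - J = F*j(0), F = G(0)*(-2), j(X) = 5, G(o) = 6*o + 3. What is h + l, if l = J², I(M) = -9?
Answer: 932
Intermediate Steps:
G(o) = 3 + 6*o
F = -6 (F = (3 + 6*0)*(-2) = (3 + 0)*(-2) = 3*(-2) = -6)
J = 32 (J = 2 - (-6)*5 = 2 - 1*(-30) = 2 + 30 = 32)
h = -92 (h = -9 - 1*83 = -9 - 83 = -92)
l = 1024 (l = 32² = 1024)
h + l = -92 + 1024 = 932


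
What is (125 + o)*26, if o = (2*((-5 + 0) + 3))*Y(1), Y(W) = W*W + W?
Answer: 3042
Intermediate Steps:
Y(W) = W + W**2 (Y(W) = W**2 + W = W + W**2)
o = -8 (o = (2*((-5 + 0) + 3))*(1*(1 + 1)) = (2*(-5 + 3))*(1*2) = (2*(-2))*2 = -4*2 = -8)
(125 + o)*26 = (125 - 8)*26 = 117*26 = 3042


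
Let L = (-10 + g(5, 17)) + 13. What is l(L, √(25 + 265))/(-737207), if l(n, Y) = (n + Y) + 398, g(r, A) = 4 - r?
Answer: -400/737207 - √290/737207 ≈ -0.00056569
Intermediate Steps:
L = 2 (L = (-10 + (4 - 1*5)) + 13 = (-10 + (4 - 5)) + 13 = (-10 - 1) + 13 = -11 + 13 = 2)
l(n, Y) = 398 + Y + n (l(n, Y) = (Y + n) + 398 = 398 + Y + n)
l(L, √(25 + 265))/(-737207) = (398 + √(25 + 265) + 2)/(-737207) = (398 + √290 + 2)*(-1/737207) = (400 + √290)*(-1/737207) = -400/737207 - √290/737207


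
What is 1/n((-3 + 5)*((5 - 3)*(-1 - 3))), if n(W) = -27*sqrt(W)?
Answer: I/108 ≈ 0.0092593*I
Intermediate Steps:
1/n((-3 + 5)*((5 - 3)*(-1 - 3))) = 1/(-27*sqrt(-3 + 5)*(sqrt(-1 - 3)*sqrt(5 - 3))) = 1/(-27*sqrt(2)*(2*I*sqrt(2))) = 1/(-27*4*I) = 1/(-108*I) = I/108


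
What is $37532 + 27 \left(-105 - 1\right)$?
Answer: $34670$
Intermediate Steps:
$37532 + 27 \left(-105 - 1\right) = 37532 + 27 \left(-106\right) = 37532 - 2862 = 34670$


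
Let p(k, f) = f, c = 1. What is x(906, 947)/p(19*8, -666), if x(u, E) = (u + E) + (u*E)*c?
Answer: -859835/666 ≈ -1291.0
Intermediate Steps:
x(u, E) = E + u + E*u (x(u, E) = (u + E) + (u*E)*1 = (E + u) + (E*u)*1 = (E + u) + E*u = E + u + E*u)
x(906, 947)/p(19*8, -666) = (947 + 906 + 947*906)/(-666) = (947 + 906 + 857982)*(-1/666) = 859835*(-1/666) = -859835/666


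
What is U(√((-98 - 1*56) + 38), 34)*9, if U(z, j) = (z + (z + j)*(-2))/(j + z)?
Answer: 9*(-√29 + 34*I)/(√29 - 17*I) ≈ -17.179 + 2.591*I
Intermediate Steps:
U(z, j) = (-z - 2*j)/(j + z) (U(z, j) = (z + (j + z)*(-2))/(j + z) = (z + (-2*j - 2*z))/(j + z) = (-z - 2*j)/(j + z))
U(√((-98 - 1*56) + 38), 34)*9 = ((-√((-98 - 1*56) + 38) - 2*34)/(34 + √((-98 - 1*56) + 38)))*9 = ((-√((-98 - 56) + 38) - 68)/(34 + √((-98 - 56) + 38)))*9 = ((-√(-154 + 38) - 68)/(34 + √(-154 + 38)))*9 = ((-√(-116) - 68)/(34 + √(-116)))*9 = ((-2*I*√29 - 68)/(34 + 2*I*√29))*9 = ((-68 - 2*I*√29)/(34 + 2*I*√29))*9 = 9*(-68 - 2*I*√29)/(34 + 2*I*√29)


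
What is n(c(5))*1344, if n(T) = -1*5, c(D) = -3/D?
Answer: -6720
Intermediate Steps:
n(T) = -5
n(c(5))*1344 = -5*1344 = -6720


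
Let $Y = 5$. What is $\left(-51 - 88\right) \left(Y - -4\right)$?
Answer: $-1251$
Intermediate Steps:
$\left(-51 - 88\right) \left(Y - -4\right) = \left(-51 - 88\right) \left(5 - -4\right) = - 139 \left(5 + 4\right) = \left(-139\right) 9 = -1251$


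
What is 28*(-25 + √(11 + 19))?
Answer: -700 + 28*√30 ≈ -546.64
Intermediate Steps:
28*(-25 + √(11 + 19)) = 28*(-25 + √30) = -700 + 28*√30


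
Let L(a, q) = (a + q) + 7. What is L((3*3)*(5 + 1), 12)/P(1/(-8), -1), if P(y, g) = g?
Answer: -73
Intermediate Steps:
L(a, q) = 7 + a + q
L((3*3)*(5 + 1), 12)/P(1/(-8), -1) = (7 + (3*3)*(5 + 1) + 12)/(-1) = (7 + 9*6 + 12)*(-1) = (7 + 54 + 12)*(-1) = 73*(-1) = -73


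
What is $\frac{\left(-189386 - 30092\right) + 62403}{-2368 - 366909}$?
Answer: $\frac{157075}{369277} \approx 0.42536$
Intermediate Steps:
$\frac{\left(-189386 - 30092\right) + 62403}{-2368 - 366909} = \frac{-219478 + 62403}{-369277} = \left(-157075\right) \left(- \frac{1}{369277}\right) = \frac{157075}{369277}$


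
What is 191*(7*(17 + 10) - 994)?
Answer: -153755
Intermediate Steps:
191*(7*(17 + 10) - 994) = 191*(7*27 - 994) = 191*(189 - 994) = 191*(-805) = -153755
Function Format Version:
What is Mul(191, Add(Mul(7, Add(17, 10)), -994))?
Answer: -153755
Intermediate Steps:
Mul(191, Add(Mul(7, Add(17, 10)), -994)) = Mul(191, Add(Mul(7, 27), -994)) = Mul(191, Add(189, -994)) = Mul(191, -805) = -153755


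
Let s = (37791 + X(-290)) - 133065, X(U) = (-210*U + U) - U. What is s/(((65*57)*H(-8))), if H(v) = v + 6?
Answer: 5729/1235 ≈ 4.6389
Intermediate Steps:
H(v) = 6 + v
X(U) = -210*U (X(U) = -209*U - U = -210*U)
s = -34374 (s = (37791 - 210*(-290)) - 133065 = (37791 + 60900) - 133065 = 98691 - 133065 = -34374)
s/(((65*57)*H(-8))) = -34374*1/(3705*(6 - 8)) = -34374/(3705*(-2)) = -34374/(-7410) = -34374*(-1/7410) = 5729/1235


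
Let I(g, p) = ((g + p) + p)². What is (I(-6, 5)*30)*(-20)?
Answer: -9600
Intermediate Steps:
I(g, p) = (g + 2*p)²
(I(-6, 5)*30)*(-20) = ((-6 + 2*5)²*30)*(-20) = ((-6 + 10)²*30)*(-20) = (4²*30)*(-20) = (16*30)*(-20) = 480*(-20) = -9600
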